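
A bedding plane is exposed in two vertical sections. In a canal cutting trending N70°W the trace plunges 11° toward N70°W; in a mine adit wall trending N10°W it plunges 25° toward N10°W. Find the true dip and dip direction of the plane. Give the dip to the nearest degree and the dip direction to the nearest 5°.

true dip 25°, dip direction 355°

Represent each trace as a vector plunging at its apparent dip toward its trend (east-north-up frame): v₁ = (-0.922, 0.336, -0.191), v₂ = (-0.157, 0.893, -0.423).
The plane normal is n = v₁ × v₂ ∝ (-0.028, 0.360, 0.770).
tan δ = √(n_x²+n_y²)/n_z = 0.361/0.770, so δ = 25.1°.
The horizontal component of n points toward azimuth atan2(n_x, n_y) = 355°, the dip direction.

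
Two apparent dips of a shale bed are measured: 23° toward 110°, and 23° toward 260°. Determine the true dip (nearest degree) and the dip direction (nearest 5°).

true dip 59°, dip direction 185°

The two traces are lines in the plane: v₁ = (sin 110°·cos 23°, cos 110°·cos 23°, −sin 23°), v₂ = (sin 260°·cos 23°, cos 260°·cos 23°, −sin 23°).
Cross product v₁ × v₂ gives the pole to the plane: n ∝ (-0.061, -0.692, 0.424).
True dip = arccos(n_z / |n|) = arccos(0.5206) = 58.6°.
The horizontal component of n points toward azimuth atan2(n_x, n_y) = 185°, the dip direction.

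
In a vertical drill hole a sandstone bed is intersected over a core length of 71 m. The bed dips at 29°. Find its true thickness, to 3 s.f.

62.1 m

True thickness t = h · cos(dip) = 71 × cos 29°
t = 71 × 0.8746 = 62.098 m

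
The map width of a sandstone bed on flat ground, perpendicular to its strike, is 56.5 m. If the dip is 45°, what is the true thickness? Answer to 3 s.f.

True thickness t = w · sin(dip) = 56.5 × sin 45°
t = 56.5 × 0.7071 = 39.952 m

40.0 m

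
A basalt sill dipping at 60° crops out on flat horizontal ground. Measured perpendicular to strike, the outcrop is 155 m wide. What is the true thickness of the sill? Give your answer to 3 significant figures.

True thickness t = w · sin(dip) = 155 × sin 60°
t = 155 × 0.8660 = 134.234 m

134 m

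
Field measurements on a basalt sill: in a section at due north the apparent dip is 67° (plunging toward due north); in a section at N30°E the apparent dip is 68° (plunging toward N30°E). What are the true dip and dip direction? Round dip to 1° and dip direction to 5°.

Represent each trace as a vector plunging at its apparent dip toward its trend (east-north-up frame): v₁ = (0.000, 0.391, -0.921), v₂ = (0.187, 0.324, -0.927).
Cross product v₁ × v₂ gives the pole to the plane: n ∝ (0.064, 0.172, 0.073).
True dip = arccos(n_z / |n|) = arccos(0.3700) = 68.3°.
Dip direction = atan2(0.064, 0.172) = 20° (azimuth of n's horizontal projection).

true dip 68°, dip direction 020°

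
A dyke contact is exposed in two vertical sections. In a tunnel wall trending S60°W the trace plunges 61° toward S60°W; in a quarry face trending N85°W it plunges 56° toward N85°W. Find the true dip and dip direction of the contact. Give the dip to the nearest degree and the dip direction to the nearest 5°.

The two traces are lines in the plane: v₁ = (sin 240°·cos 61°, cos 240°·cos 61°, −sin 61°), v₂ = (sin 275°·cos 56°, cos 275°·cos 56°, −sin 56°).
n = v₁ × v₂ = (-0.244, -0.139, 0.155) (taken with n_z > 0).
tan δ = √(n_x²+n_y²)/n_z = 0.281/0.155, so δ = 61.0°.
Dip direction = atan2(-0.244, -0.139) = 240° (azimuth of n's horizontal projection).

true dip 61°, dip direction 240°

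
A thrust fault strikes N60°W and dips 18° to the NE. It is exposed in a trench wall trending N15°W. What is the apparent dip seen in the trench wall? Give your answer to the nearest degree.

13°

Angle between strike (N60°W) and section (N15°W): β = 45°.
tan(apparent dip) = tan 18° · sin 45° = 0.2298
apparent dip = arctan 0.2298 = 12.94°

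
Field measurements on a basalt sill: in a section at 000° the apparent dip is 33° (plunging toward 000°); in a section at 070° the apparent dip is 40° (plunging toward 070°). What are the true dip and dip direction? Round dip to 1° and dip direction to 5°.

The two traces are lines in the plane: v₁ = (sin 0°·cos 33°, cos 0°·cos 33°, −sin 33°), v₂ = (sin 70°·cos 40°, cos 70°·cos 40°, −sin 40°).
The plane normal is n = v₁ × v₂ ∝ (0.396, 0.392, 0.604).
tan δ = √(n_x²+n_y²)/n_z = 0.558/0.604, so δ = 42.7°.
Dip direction = atan2(0.396, 0.392) = 45° (azimuth of n's horizontal projection).

true dip 43°, dip direction 045°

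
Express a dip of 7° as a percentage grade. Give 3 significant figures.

grade % = 100 × tan 7° = 100 × 0.1228

12.3%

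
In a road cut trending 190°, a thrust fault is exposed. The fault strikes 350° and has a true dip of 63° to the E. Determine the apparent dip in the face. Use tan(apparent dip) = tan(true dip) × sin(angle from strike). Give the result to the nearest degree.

The section lies 20° from the strike.
tan α = tan 63° × sin 20° = 1.9626 × 0.3420 = 0.6713
apparent dip = arctan 0.6713 = 33.87°

34°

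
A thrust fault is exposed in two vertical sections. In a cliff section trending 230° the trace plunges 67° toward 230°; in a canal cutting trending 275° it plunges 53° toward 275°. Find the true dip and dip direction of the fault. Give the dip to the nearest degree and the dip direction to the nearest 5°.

true dip 67°, dip direction 220°

The two traces are lines in the plane: v₁ = (sin 230°·cos 67°, cos 230°·cos 67°, −sin 67°), v₂ = (sin 275°·cos 53°, cos 275°·cos 53°, −sin 53°).
n = v₁ × v₂ = (-0.249, -0.313, 0.166) (taken with n_z > 0).
Dip δ = arctan(|n_h|/n_z) = arctan(0.400/0.166) = 67.4°.
Dip direction = atan2(-0.249, -0.313) = 219° (azimuth of n's horizontal projection).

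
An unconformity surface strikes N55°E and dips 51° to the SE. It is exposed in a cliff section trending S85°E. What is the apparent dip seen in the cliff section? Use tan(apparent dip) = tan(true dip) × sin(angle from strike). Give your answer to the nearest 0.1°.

The strike is N55°E and the section trends S85°E; the acute angle between them is β = 40°.
tan α = tan 51° × sin 40° = 1.2349 × 0.6428 = 0.7938
α = arctan(0.7938) = 38.44°

38.4°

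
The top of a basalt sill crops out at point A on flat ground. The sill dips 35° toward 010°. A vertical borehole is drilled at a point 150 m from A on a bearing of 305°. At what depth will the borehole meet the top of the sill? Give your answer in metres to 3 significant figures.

44.4 m

The hole lies 65° from the dip direction, so the down-dip offset is 150 × cos 65° = 63.39 m.
Depth = down-dip offset × tan(dip) = 63.39 × tan 35° = 63.39 × 0.7002
Depth = 44.39 m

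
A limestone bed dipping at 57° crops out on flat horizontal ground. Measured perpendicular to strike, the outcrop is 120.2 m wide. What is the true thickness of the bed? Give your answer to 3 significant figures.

101 m

True thickness t = w · sin(dip) = 120.2 × sin 57°
t = 120.2 × 0.8387 = 100.808 m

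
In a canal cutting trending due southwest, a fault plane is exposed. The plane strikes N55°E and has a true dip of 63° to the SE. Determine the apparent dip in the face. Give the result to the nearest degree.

The section lies 10° from the strike.
tan(apparent dip) = tan 63° · sin 10° = 0.3408
apparent dip = arctan 0.3408 = 18.82°

19°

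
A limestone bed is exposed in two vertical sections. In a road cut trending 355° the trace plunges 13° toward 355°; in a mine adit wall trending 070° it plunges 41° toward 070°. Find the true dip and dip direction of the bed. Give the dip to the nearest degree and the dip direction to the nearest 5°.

true dip 41°, dip direction 070°

The two traces are lines in the plane: v₁ = (sin 355°·cos 13°, cos 355°·cos 13°, −sin 13°), v₂ = (sin 70°·cos 41°, cos 70°·cos 41°, −sin 41°).
The plane normal is n = v₁ × v₂ ∝ (0.579, 0.215, 0.710).
True dip = arccos(n_z / |n|) = arccos(0.7547) = 41.0°.
Dip direction = atan2(0.579, 0.215) = 70° (azimuth of n's horizontal projection).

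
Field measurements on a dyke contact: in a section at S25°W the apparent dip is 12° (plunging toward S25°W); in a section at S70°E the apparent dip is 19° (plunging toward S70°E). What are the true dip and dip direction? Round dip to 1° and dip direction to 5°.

The two traces are lines in the plane: v₁ = (sin 205°·cos 12°, cos 205°·cos 12°, −sin 12°), v₂ = (sin 110°·cos 19°, cos 110°·cos 19°, −sin 19°).
n = v₁ × v₂ = (0.221, -0.319, 0.921) (taken with n_z > 0).
tan δ = √(n_x²+n_y²)/n_z = 0.389/0.921, so δ = 22.9°.
Dip direction = atan2(0.221, -0.319) = 145° (azimuth of n's horizontal projection).

true dip 23°, dip direction 145°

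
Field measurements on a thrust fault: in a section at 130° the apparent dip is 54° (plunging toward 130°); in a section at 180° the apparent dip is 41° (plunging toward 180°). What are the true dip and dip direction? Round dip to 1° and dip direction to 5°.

Each apparent-dip line lies in the plane. As unit vectors (x east, y north, z up), v₁ plunges 54°→130° and v₂ plunges 41°→180°.
n = v₁ × v₂ = (0.363, -0.295, 0.340) (taken with n_z > 0).
tan δ = √(n_x²+n_y²)/n_z = 0.468/0.340, so δ = 54.0°.
Dip direction = atan2(0.363, -0.295) = 129° (azimuth of n's horizontal projection).

true dip 54°, dip direction 130°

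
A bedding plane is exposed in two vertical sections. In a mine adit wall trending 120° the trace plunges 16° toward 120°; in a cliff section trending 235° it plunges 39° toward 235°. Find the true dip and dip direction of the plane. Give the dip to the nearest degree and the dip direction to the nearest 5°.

Each apparent-dip line lies in the plane. As unit vectors (x east, y north, z up), v₁ plunges 16°→120° and v₂ plunges 39°→235°.
The plane normal is n = v₁ × v₂ ∝ (-0.180, -0.699, 0.677).
Dip δ = arctan(|n_h|/n_z) = arctan(0.722/0.677) = 46.8°.
Dip direction = azimuth of (n_x, n_y) = atan2(-0.180, -0.699) = 194°.

true dip 47°, dip direction 195°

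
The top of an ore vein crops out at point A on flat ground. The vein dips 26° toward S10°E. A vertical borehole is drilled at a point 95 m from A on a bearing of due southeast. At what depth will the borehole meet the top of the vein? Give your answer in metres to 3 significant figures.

The hole lies 35° from the dip direction, so the down-dip offset is 95 × cos 35° = 77.82 m.
Depth = down-dip offset × tan(dip) = 77.82 × tan 26° = 77.82 × 0.4877
Depth = 37.96 m

38.0 m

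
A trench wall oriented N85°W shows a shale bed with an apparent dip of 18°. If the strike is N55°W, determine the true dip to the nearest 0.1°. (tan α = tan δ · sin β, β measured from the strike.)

β = acute angle between strike N55°W and section N85°W = 30°.
tan δ = tan α / sin β = tan 18° / sin 30° = 0.3249 / 0.5000 = 0.6498
δ = arctan(0.6498) = 33.02°

33.0°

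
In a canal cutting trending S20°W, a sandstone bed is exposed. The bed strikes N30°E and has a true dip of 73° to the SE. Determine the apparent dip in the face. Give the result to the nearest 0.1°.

The strike is N30°E and the section trends S20°W; the acute angle between them is β = 10°.
tan α = tan 73° × sin 10° = 3.2709 × 0.1736 = 0.5680
apparent dip = arctan 0.5680 = 29.60°

29.6°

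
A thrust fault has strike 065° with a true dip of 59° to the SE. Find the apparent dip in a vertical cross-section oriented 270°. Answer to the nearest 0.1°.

The strike is 065° and the section trends 270°; the acute angle between them is β = 25°.
tan(apparent dip) = tan 59° · sin 25° = 0.7034
α = arctan(0.7034) = 35.12°

35.1°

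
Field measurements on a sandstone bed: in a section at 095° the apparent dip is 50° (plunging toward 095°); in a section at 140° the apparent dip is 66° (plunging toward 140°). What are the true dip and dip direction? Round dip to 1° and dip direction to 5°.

Represent each trace as a vector plunging at its apparent dip toward its trend (east-north-up frame): v₁ = (0.640, -0.056, -0.766), v₂ = (0.261, -0.312, -0.914).
The plane normal is n = v₁ × v₂ ∝ (0.188, -0.385, 0.185).
True dip = arccos(n_z / |n|) = arccos(0.3966) = 66.6°.
The horizontal component of n points toward azimuth atan2(n_x, n_y) = 154°, the dip direction.

true dip 67°, dip direction 155°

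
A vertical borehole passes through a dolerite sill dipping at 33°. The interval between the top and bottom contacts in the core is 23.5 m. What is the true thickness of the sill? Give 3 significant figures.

19.7 m

True thickness t = h · cos(dip) = 23.5 × cos 33°
t = 23.5 × 0.8387 = 19.709 m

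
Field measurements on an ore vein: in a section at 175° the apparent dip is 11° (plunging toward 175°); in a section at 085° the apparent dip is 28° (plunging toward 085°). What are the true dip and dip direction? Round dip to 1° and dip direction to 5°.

Represent each trace as a vector plunging at its apparent dip toward its trend (east-north-up frame): v₁ = (0.086, -0.978, -0.191), v₂ = (0.880, 0.077, -0.469).
Cross product v₁ × v₂ gives the pole to the plane: n ∝ (0.474, -0.128, 0.867).
Dip δ = arctan(|n_h|/n_z) = arctan(0.491/0.867) = 29.5°.
The horizontal component of n points toward azimuth atan2(n_x, n_y) = 105°, the dip direction.

true dip 30°, dip direction 105°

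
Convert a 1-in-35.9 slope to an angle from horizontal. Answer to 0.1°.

tan θ = 1/35.9 = 0.0279
θ = arctan(0.0279) = 1.60°

1.6°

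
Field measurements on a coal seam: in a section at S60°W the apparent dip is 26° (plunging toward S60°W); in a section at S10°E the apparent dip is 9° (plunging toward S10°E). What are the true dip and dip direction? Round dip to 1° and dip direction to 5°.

true dip 26°, dip direction 240°

The two traces are lines in the plane: v₁ = (sin 240°·cos 26°, cos 240°·cos 26°, −sin 26°), v₂ = (sin 170°·cos 9°, cos 170°·cos 9°, −sin 9°).
n = v₁ × v₂ = (-0.356, -0.197, 0.834) (taken with n_z > 0).
tan δ = √(n_x²+n_y²)/n_z = 0.407/0.834, so δ = 26.0°.
Dip direction = atan2(-0.356, -0.197) = 241° (azimuth of n's horizontal projection).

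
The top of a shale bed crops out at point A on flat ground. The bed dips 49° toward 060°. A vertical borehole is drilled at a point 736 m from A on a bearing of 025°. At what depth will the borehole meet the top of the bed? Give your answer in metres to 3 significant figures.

The hole lies 35° from the dip direction, so the down-dip offset is 736 × cos 35° = 602.90 m.
Depth = down-dip offset × tan(dip) = 602.90 × tan 49° = 602.90 × 1.1504
Depth = 693.55 m

694 m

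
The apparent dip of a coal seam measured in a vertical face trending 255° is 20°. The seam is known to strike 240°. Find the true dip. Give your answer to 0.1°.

54.6°

β = acute angle between strike 240° and section 255° = 15°.
tan δ = tan α / sin β = tan 20° / sin 15° = 0.3640 / 0.2588 = 1.4063
δ = arctan(1.4063) = 54.58°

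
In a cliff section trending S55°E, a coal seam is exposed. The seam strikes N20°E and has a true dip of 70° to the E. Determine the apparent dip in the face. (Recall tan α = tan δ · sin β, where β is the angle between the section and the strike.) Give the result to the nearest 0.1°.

The strike is N20°E and the section trends S55°E; the acute angle between them is β = 75°.
tan(apparent dip) = tan 70° · sin 75° = 2.6539
apparent dip = arctan 2.6539 = 69.35°

69.4°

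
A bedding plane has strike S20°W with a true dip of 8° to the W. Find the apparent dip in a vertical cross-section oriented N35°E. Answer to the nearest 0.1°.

The strike is S20°W and the section trends N35°E; the acute angle between them is β = 15°.
tan α = tan 8° × sin 15° = 0.1405 × 0.2588 = 0.0364
α = arctan(0.0364) = 2.08°

2.1°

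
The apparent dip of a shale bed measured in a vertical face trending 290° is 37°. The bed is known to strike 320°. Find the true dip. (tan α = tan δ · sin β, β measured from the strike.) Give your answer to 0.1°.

β = acute angle between strike 320° and section 290° = 30°.
tan(true dip) = tan 37° / sin 30° = 1.5071
true dip = arctan 1.5071 = 56.43°

56.4°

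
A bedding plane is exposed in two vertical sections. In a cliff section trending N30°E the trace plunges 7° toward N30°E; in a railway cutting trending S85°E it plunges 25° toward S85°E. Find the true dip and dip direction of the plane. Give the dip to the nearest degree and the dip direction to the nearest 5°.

The two traces are lines in the plane: v₁ = (sin 30°·cos 7°, cos 30°·cos 7°, −sin 7°), v₂ = (sin 95°·cos 25°, cos 95°·cos 25°, −sin 25°).
Cross product v₁ × v₂ gives the pole to the plane: n ∝ (0.373, -0.100, 0.815).
Dip δ = arctan(|n_h|/n_z) = arctan(0.386/0.815) = 25.3°.
Dip direction = atan2(0.373, -0.100) = 105° (azimuth of n's horizontal projection).

true dip 25°, dip direction 105°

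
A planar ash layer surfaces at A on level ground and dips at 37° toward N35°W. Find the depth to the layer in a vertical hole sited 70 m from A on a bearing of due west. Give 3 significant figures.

The hole lies 55° from the dip direction, so the down-dip offset is 70 × cos 55° = 40.15 m.
Depth = down-dip offset × tan(dip) = 40.15 × tan 37° = 40.15 × 0.7536
Depth = 30.26 m

30.3 m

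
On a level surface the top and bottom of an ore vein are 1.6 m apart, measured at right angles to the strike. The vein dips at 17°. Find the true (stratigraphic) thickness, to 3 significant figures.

True thickness t = w · sin(dip) = 1.6 × sin 17°
t = 1.6 × 0.2924 = 0.468 m

0.468 m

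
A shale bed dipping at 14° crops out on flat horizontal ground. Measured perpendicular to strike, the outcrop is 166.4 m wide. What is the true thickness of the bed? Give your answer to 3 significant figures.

40.3 m

True thickness t = w · sin(dip) = 166.4 × sin 14°
t = 166.4 × 0.2419 = 40.256 m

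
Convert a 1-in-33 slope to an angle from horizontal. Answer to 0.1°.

1.7°

tan θ = 1/33 = 0.0303
θ = arctan(0.0303) = 1.74°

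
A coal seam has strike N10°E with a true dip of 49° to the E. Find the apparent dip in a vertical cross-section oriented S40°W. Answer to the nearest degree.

The strike is N10°E and the section trends S40°W; the acute angle between them is β = 30°.
tan α = tan 49° × sin 30° = 1.1504 × 0.5000 = 0.5752
α = arctan(0.5752) = 29.91°

30°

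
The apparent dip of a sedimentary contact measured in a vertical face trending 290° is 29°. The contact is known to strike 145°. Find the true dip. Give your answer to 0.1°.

β = acute angle between strike 145° and section 290° = 35°.
tan(true dip) = tan 29° / sin 35° = 0.9664
δ = arctan(0.9664) = 44.02°

44.0°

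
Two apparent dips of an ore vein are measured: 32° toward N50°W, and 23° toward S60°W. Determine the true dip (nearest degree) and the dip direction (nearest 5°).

Represent each trace as a vector plunging at its apparent dip toward its trend (east-north-up frame): v₁ = (-0.650, 0.545, -0.530), v₂ = (-0.797, -0.460, -0.391).
Cross product v₁ × v₂ gives the pole to the plane: n ∝ (-0.457, 0.169, 0.734).
Dip δ = arctan(|n_h|/n_z) = arctan(0.487/0.734) = 33.6°.
The horizontal component of n points toward azimuth atan2(n_x, n_y) = 290°, the dip direction.

true dip 34°, dip direction 290°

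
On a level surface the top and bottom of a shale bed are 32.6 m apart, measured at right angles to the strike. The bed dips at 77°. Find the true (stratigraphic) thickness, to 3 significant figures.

True thickness t = w · sin(dip) = 32.6 × sin 77°
t = 32.6 × 0.9744 = 31.764 m

31.8 m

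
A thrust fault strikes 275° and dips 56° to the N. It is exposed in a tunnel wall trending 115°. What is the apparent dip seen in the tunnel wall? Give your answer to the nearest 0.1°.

26.9°

Angle between strike (275°) and section (115°): β = 20°.
tan(apparent dip) = tan 56° · sin 20° = 0.5071
apparent dip = arctan 0.5071 = 26.89°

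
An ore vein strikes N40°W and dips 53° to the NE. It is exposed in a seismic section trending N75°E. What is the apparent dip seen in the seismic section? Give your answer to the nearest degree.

50°

Angle between strike (N40°W) and section (N75°E): β = 65°.
tan α = tan 53° × sin 65° = 1.3270 × 0.9063 = 1.2027
apparent dip = arctan 1.2027 = 50.26°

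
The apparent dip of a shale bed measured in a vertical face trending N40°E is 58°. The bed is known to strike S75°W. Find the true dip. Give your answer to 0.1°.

The section is 35° from the strike.
tan δ = tan α / sin β = tan 58° / sin 35° = 1.6003 / 0.5736 = 2.7901
true dip = arctan 2.7901 = 70.28°

70.3°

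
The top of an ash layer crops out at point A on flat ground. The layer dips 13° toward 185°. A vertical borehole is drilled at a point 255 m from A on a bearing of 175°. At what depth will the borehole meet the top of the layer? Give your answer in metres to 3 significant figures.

58.0 m

The hole lies 10° from the dip direction, so the down-dip offset is 255 × cos 10° = 251.13 m.
Depth = down-dip offset × tan(dip) = 251.13 × tan 13° = 251.13 × 0.2309
Depth = 57.98 m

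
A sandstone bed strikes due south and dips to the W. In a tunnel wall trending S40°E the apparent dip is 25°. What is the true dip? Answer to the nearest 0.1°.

36.0°

β = acute angle between strike due south and section S40°E = 40°.
tan δ = tan α / sin β = tan 25° / sin 40° = 0.4663 / 0.6428 = 0.7254
true dip = arctan 0.7254 = 35.96°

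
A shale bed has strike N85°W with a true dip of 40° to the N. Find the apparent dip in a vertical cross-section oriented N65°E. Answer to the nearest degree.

The strike is N85°W and the section trends N65°E; the acute angle between them is β = 30°.
tan(apparent dip) = tan 40° · sin 30° = 0.4195
α = arctan(0.4195) = 22.76°

23°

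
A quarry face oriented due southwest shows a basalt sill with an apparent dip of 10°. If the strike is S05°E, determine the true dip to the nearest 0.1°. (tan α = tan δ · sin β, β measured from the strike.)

13.0°

β = acute angle between strike S05°E and section due southwest = 50°.
tan(true dip) = tan 10° / sin 50° = 0.2302
true dip = arctan 0.2302 = 12.96°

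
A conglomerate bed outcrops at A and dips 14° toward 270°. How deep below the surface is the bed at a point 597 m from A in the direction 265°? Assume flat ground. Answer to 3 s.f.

The hole lies 5° from the dip direction, so the down-dip offset is 597 × cos 5° = 594.73 m.
Depth = down-dip offset × tan(dip) = 594.73 × tan 14° = 594.73 × 0.2493
Depth = 148.28 m

148 m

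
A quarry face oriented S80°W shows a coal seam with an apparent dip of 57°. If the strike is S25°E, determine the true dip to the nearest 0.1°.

β = acute angle between strike S25°E and section S80°W = 75°.
tan(true dip) = tan 57° / sin 75° = 1.5942
δ = arctan(1.5942) = 57.90°

57.9°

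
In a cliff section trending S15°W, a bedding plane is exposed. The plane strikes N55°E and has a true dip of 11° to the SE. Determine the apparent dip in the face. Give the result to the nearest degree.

7°

The section lies 40° from the strike.
tan(apparent dip) = tan 11° · sin 40° = 0.1249
apparent dip = arctan 0.1249 = 7.12°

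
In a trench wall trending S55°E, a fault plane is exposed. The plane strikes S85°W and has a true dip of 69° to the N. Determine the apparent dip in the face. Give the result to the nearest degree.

59°

Angle between strike (S85°W) and section (S55°E): β = 40°.
tan(apparent dip) = tan 69° · sin 40° = 1.6745
apparent dip = arctan 1.6745 = 59.15°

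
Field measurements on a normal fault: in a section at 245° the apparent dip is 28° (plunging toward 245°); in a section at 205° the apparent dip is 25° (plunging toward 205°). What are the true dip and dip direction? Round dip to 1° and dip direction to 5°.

true dip 28°, dip direction 235°

Represent each trace as a vector plunging at its apparent dip toward its trend (east-north-up frame): v₁ = (-0.800, -0.373, -0.469), v₂ = (-0.383, -0.821, -0.423).
Cross product v₁ × v₂ gives the pole to the plane: n ∝ (-0.228, -0.158, 0.514).
True dip = arccos(n_z / |n|) = arccos(0.8801) = 28.4°.
Dip direction = atan2(-0.228, -0.158) = 235° (azimuth of n's horizontal projection).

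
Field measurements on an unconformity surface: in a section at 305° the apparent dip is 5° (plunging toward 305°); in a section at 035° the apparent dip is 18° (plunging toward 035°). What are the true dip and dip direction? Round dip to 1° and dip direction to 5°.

The two traces are lines in the plane: v₁ = (sin 305°·cos 5°, cos 305°·cos 5°, −sin 5°), v₂ = (sin 35°·cos 18°, cos 35°·cos 18°, −sin 18°).
The plane normal is n = v₁ × v₂ ∝ (0.109, 0.300, 0.947).
True dip = arccos(n_z / |n|) = arccos(0.9478) = 18.6°.
Dip direction = atan2(0.109, 0.300) = 20° (azimuth of n's horizontal projection).

true dip 19°, dip direction 020°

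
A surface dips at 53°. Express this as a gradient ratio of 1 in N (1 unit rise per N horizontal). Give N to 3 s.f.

1 in 0.754

1 : N means tan θ = 1/N, so N = 1/tan 53° = 1/1.3270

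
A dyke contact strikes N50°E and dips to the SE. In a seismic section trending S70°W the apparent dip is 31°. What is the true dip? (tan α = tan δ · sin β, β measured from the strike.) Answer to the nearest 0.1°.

β = acute angle between strike N50°E and section S70°W = 20°.
tan(true dip) = tan 31° / sin 20° = 1.7568
δ = arctan(1.7568) = 60.35°

60.4°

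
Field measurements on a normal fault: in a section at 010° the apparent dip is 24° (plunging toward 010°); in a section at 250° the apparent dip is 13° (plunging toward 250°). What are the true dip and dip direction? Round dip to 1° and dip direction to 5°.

true dip 35°, dip direction 320°

Each apparent-dip line lies in the plane. As unit vectors (x east, y north, z up), v₁ plunges 24°→010° and v₂ plunges 13°→250°.
n = v₁ × v₂ = (-0.338, 0.408, 0.771) (taken with n_z > 0).
tan δ = √(n_x²+n_y²)/n_z = 0.530/0.771, so δ = 34.5°.
The horizontal component of n points toward azimuth atan2(n_x, n_y) = 320°, the dip direction.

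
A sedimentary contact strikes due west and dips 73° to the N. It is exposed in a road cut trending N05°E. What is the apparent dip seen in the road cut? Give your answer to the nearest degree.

The section lies 85° from the strike.
tan α = tan 73° × sin 85° = 3.2709 × 0.9962 = 3.2584
α = arctan(3.2584) = 72.94°

73°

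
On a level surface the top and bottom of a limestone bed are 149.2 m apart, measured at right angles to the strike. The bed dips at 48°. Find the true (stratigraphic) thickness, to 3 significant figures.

True thickness t = w · sin(dip) = 149.2 × sin 48°
t = 149.2 × 0.7431 = 110.877 m

111 m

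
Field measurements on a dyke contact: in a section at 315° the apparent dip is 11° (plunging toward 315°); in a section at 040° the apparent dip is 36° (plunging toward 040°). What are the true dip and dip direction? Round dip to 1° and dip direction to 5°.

true dip 36°, dip direction 030°

Represent each trace as a vector plunging at its apparent dip toward its trend (east-north-up frame): v₁ = (-0.694, 0.694, -0.191), v₂ = (0.520, 0.620, -0.588).
The plane normal is n = v₁ × v₂ ∝ (0.290, 0.507, 0.791).
tan δ = √(n_x²+n_y²)/n_z = 0.584/0.791, so δ = 36.4°.
Dip direction = atan2(0.290, 0.507) = 30° (azimuth of n's horizontal projection).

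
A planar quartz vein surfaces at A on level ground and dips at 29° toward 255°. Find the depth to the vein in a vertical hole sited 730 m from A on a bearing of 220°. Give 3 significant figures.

The hole lies 35° from the dip direction, so the down-dip offset is 730 × cos 35° = 597.98 m.
Depth = down-dip offset × tan(dip) = 597.98 × tan 29° = 597.98 × 0.5543
Depth = 331.47 m

331 m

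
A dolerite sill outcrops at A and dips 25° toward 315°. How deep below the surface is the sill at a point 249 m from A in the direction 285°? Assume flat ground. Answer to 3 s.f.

The hole lies 30° from the dip direction, so the down-dip offset is 249 × cos 30° = 215.64 m.
Depth = down-dip offset × tan(dip) = 215.64 × tan 25° = 215.64 × 0.4663
Depth = 100.55 m

101 m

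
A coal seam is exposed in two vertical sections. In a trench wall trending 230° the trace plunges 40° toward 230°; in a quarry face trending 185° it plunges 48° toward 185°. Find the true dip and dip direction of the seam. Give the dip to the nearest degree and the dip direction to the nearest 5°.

true dip 48°, dip direction 190°

Each apparent-dip line lies in the plane. As unit vectors (x east, y north, z up), v₁ plunges 40°→230° and v₂ plunges 48°→185°.
n = v₁ × v₂ = (-0.063, -0.399, 0.362) (taken with n_z > 0).
tan δ = √(n_x²+n_y²)/n_z = 0.403/0.362, so δ = 48.1°.
Dip direction = azimuth of (n_x, n_y) = atan2(-0.063, -0.399) = 189°.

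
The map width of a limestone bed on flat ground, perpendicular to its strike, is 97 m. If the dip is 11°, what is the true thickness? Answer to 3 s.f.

True thickness t = w · sin(dip) = 97 × sin 11°
t = 97 × 0.1908 = 18.508 m

18.5 m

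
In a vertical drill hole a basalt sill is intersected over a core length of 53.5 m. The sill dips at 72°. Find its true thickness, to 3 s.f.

True thickness t = h · cos(dip) = 53.5 × cos 72°
t = 53.5 × 0.3090 = 16.532 m

16.5 m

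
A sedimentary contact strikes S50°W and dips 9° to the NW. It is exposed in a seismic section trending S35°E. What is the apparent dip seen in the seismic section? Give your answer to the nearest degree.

9°

Angle between strike (S50°W) and section (S35°E): β = 85°.
tan(apparent dip) = tan 9° · sin 85° = 0.1578
α = arctan(0.1578) = 8.97°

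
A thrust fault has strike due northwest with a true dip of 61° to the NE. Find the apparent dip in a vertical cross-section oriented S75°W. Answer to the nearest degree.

57°

The strike is due northwest and the section trends S75°W; the acute angle between them is β = 60°.
tan α = tan 61° × sin 60° = 1.8040 × 0.8660 = 1.5624
α = arctan(1.5624) = 57.38°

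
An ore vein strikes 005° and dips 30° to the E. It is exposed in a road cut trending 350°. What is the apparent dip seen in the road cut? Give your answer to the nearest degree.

The section lies 15° from the strike.
tan α = tan 30° × sin 15° = 0.5774 × 0.2588 = 0.1494
α = arctan(0.1494) = 8.50°

8°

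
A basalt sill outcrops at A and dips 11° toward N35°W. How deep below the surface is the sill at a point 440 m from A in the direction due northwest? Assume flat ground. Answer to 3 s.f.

84.2 m

The hole lies 10° from the dip direction, so the down-dip offset is 440 × cos 10° = 433.32 m.
Depth = down-dip offset × tan(dip) = 433.32 × tan 11° = 433.32 × 0.1944
Depth = 84.23 m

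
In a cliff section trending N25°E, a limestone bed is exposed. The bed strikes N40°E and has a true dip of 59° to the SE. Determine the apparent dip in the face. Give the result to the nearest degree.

23°

The section lies 15° from the strike.
tan α = tan 59° × sin 15° = 1.6643 × 0.2588 = 0.4307
apparent dip = arctan 0.4307 = 23.30°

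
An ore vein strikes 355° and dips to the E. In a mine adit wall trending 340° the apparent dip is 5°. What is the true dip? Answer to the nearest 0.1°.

The section is 15° from the strike.
tan(true dip) = tan 5° / sin 15° = 0.3380
δ = arctan(0.3380) = 18.68°

18.7°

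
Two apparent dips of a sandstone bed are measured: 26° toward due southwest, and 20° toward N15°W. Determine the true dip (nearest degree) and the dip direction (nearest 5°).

Each apparent-dip line lies in the plane. As unit vectors (x east, y north, z up), v₁ plunges 26°→due southwest and v₂ plunges 20°→N15°W.
Cross product v₁ × v₂ gives the pole to the plane: n ∝ (-0.615, 0.111, 0.731).
tan δ = √(n_x²+n_y²)/n_z = 0.625/0.731, so δ = 40.5°.
The horizontal component of n points toward azimuth atan2(n_x, n_y) = 280°, the dip direction.

true dip 41°, dip direction 280°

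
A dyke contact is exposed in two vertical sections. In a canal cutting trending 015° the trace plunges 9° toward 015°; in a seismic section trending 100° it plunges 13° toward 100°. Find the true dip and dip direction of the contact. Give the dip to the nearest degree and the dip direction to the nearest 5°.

true dip 15°, dip direction 070°

Each apparent-dip line lies in the plane. As unit vectors (x east, y north, z up), v₁ plunges 9°→015° and v₂ plunges 13°→100°.
The plane normal is n = v₁ × v₂ ∝ (0.241, 0.093, 0.959).
True dip = arccos(n_z / |n|) = arccos(0.9656) = 15.1°.
The horizontal component of n points toward azimuth atan2(n_x, n_y) = 69°, the dip direction.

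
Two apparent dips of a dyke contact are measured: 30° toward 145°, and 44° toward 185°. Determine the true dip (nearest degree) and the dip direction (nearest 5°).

true dip 45°, dip direction 200°

The two traces are lines in the plane: v₁ = (sin 145°·cos 30°, cos 145°·cos 30°, −sin 30°), v₂ = (sin 185°·cos 44°, cos 185°·cos 44°, −sin 44°).
n = v₁ × v₂ = (-0.134, -0.376, 0.400) (taken with n_z > 0).
tan δ = √(n_x²+n_y²)/n_z = 0.400/0.400, so δ = 44.9°.
The horizontal component of n points toward azimuth atan2(n_x, n_y) = 200°, the dip direction.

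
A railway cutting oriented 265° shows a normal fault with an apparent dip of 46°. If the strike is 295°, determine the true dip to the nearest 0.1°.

64.2°

β = acute angle between strike 295° and section 265° = 30°.
tan δ = tan α / sin β = tan 46° / sin 30° = 1.0355 / 0.5000 = 2.0711
true dip = arctan 2.0711 = 64.23°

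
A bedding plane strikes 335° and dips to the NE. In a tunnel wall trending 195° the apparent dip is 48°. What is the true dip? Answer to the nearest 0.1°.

59.9°

β = acute angle between strike 335° and section 195° = 40°.
tan δ = tan α / sin β = tan 48° / sin 40° = 1.1106 / 0.6428 = 1.7278
δ = arctan(1.7278) = 59.94°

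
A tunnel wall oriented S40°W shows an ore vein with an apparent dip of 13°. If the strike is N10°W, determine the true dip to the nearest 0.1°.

16.8°

β = acute angle between strike N10°W and section S40°W = 50°.
tan(true dip) = tan 13° / sin 50° = 0.3014
δ = arctan(0.3014) = 16.77°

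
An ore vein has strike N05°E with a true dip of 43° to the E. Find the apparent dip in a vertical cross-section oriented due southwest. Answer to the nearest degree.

Angle between strike (N05°E) and section (due southwest): β = 40°.
tan α = tan 43° × sin 40° = 0.9325 × 0.6428 = 0.5994
α = arctan(0.5994) = 30.94°

31°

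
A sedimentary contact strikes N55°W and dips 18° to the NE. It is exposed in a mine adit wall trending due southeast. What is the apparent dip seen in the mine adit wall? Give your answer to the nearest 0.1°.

The section lies 10° from the strike.
tan(apparent dip) = tan 18° · sin 10° = 0.0564
α = arctan(0.0564) = 3.23°

3.2°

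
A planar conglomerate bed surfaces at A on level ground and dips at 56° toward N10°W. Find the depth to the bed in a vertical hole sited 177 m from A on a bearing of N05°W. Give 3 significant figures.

261 m

The hole lies 5° from the dip direction, so the down-dip offset is 177 × cos 5° = 176.33 m.
Depth = down-dip offset × tan(dip) = 176.33 × tan 56° = 176.33 × 1.4826
Depth = 261.41 m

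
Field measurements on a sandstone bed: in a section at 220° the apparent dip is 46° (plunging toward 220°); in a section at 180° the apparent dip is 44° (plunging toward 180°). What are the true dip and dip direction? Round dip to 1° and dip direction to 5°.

true dip 47°, dip direction 205°

Each apparent-dip line lies in the plane. As unit vectors (x east, y north, z up), v₁ plunges 46°→220° and v₂ plunges 44°→180°.
The plane normal is n = v₁ × v₂ ∝ (-0.148, -0.310, 0.321).
Dip δ = arctan(|n_h|/n_z) = arctan(0.344/0.321) = 46.9°.
The horizontal component of n points toward azimuth atan2(n_x, n_y) = 205°, the dip direction.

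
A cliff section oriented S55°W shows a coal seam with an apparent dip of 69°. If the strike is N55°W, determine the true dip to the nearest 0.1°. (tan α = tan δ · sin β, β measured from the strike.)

The section is 70° from the strike.
tan δ = tan α / sin β = tan 69° / sin 70° = 2.6051 / 0.9397 = 2.7723
true dip = arctan 2.7723 = 70.16°

70.2°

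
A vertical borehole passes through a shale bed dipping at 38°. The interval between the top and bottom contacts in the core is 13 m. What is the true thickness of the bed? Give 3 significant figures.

10.2 m

True thickness t = h · cos(dip) = 13 × cos 38°
t = 13 × 0.7880 = 10.244 m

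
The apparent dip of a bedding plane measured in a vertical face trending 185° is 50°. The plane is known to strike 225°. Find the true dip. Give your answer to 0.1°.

61.7°

The section is 40° from the strike.
tan(true dip) = tan 50° / sin 40° = 1.8540
δ = arctan(1.8540) = 61.66°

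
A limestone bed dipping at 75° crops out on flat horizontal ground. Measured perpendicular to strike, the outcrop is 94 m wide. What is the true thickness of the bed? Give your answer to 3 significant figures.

90.8 m

True thickness t = w · sin(dip) = 94 × sin 75°
t = 94 × 0.9659 = 90.797 m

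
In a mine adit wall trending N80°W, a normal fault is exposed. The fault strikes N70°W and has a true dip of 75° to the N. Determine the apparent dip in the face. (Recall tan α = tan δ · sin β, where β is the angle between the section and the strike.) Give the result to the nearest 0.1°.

32.9°

Angle between strike (N70°W) and section (N80°W): β = 10°.
tan(apparent dip) = tan 75° · sin 10° = 0.6481
α = arctan(0.6481) = 32.95°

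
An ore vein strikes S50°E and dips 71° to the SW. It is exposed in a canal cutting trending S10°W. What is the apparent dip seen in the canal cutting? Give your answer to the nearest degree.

68°

The section lies 60° from the strike.
tan(apparent dip) = tan 71° · sin 60° = 2.5151
apparent dip = arctan 2.5151 = 68.32°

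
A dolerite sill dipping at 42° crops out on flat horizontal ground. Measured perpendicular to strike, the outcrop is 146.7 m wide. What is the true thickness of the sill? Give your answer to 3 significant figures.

True thickness t = w · sin(dip) = 146.7 × sin 42°
t = 146.7 × 0.6691 = 98.161 m

98.2 m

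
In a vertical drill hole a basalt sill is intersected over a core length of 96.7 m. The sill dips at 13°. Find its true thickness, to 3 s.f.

94.2 m

True thickness t = h · cos(dip) = 96.7 × cos 13°
t = 96.7 × 0.9744 = 94.222 m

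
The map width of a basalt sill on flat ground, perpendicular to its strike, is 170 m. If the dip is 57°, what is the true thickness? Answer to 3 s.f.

143 m

True thickness t = w · sin(dip) = 170 × sin 57°
t = 170 × 0.8387 = 142.574 m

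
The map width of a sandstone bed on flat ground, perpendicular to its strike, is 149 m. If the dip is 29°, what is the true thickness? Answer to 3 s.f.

72.2 m

True thickness t = w · sin(dip) = 149 × sin 29°
t = 149 × 0.4848 = 72.237 m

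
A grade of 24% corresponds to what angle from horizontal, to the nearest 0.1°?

13.5°

tan θ = 24/100 = 0.2400
θ = arctan(0.2400) = 13.50°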